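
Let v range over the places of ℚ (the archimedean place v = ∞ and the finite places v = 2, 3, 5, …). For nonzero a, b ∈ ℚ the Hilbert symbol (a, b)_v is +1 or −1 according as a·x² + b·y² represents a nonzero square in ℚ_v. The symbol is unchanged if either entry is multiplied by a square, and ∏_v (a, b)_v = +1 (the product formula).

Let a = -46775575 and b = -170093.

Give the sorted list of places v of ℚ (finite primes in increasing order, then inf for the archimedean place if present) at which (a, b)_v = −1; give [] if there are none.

[7, inf]

Mod squares: a ≡ -7, b ≡ -77. Check v ∈ {∞, 2, 5, 7, 11, 47}.
v=∞: -7 < 0 and -77 < 0  ⇒  (a,b)_∞ = -1.
v=47: a=47^2·(≡22), b=47^2·(≡17) mod 47; (22|47)=-1, (17|47)=+1; (−1)^{2·2·23}·(-1)^2·(+1)^2 = +1.
v=11: a=11^2·(≡9), b=11^1·(≡3) mod 11; (9|11)=+1, (3|11)=+1; (−1)^{2·1·5}·(+1)^1·(+1)^2 = +1.
v=5: a=5^2·(≡2), b=5^0·(≡2) mod 5; (2|5)=-1, (2|5)=-1; (−1)^{2·0·2}·(-1)^0·(-1)^2 = +1.
v=2: v_2(a)=0, v_2(b)=0; units ≡ 1, 3 (mod 8); ε·ε+αω+βω = 0·1+0·1+0·0 ≡ 0  ⇒  (a,b)_2 = +1.
v=7: a=7^1·(≡3), b=7^1·(≡5) mod 7; (3|7)=-1, (5|7)=-1; (−1)^{1·1·3}·(-1)^1·(-1)^1 = -1.
|Ram(-7, -77)| = 2, even; anisotropic at {7, ∞}.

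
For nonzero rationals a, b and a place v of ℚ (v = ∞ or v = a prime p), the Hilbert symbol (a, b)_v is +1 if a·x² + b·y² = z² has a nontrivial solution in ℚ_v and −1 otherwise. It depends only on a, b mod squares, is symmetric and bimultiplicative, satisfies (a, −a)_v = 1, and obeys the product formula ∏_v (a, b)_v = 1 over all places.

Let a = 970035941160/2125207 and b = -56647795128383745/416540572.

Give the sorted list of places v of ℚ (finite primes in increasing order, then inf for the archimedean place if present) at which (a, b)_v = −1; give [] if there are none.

[5, 13]

(a, b) ≡ (70, -15015) mod (ℚ^×)²; places V = {2, 3, 5, 7, 11, 13, 19, 29, ∞}.
(a,b)_3: α=4, u≡1; β=7, v≡2 (mod 3); (1|3)=+1, (2|3)=-1; sign (−1)^0·+1^7·-1^4 = +1.
(a,b)_∞: sgn(70)=+, sgn(-15015)=−, so +1.
(a,b)_7: α=-1, u≡5; β=-3, v≡4 (mod 7); (5|7)=-1, (4|7)=+1; sign (−1)^1·-1^-3·+1^-1 = +1.
(a,b)_11: α=6, u≡5; β=9, v≡10 (mod 11); (5|11)=+1, (10|11)=-1; sign (−1)^0·+1^9·-1^6 = +1.
(a,b)_2: α=3, β=-2; u≡3, v≡1 (mod 8); ε(u)ε(v)=1·0, αω(v)=3·0, βω(u)=-2·1; sum ≡ 0  ⇒  +1.
(a,b)_29: α=-2, u≡3; β=-2, v≡28 (mod 29); (3|29)=-1, (28|29)=+1; sign (−1)^0·-1^-2·+1^-2 = +1.
(a,b)_13: α=2, u≡6; β=3, v≡6 (mod 13); (6|13)=-1, (6|13)=-1; sign (−1)^0·-1^3·-1^2 = -1.
(a,b)_19: α=-2, u≡13; β=-2, v≡13 (mod 19); (13|19)=-1, (13|19)=-1; sign (−1)^0·-1^-2·-1^-2 = +1.
(a,b)_5: α=1, u≡1; β=1, v≡3 (mod 5); (1|5)=+1, (3|5)=-1; sign (−1)^0·+1^1·-1^1 = -1.
Ram(70, -15015) = {5, 13}; no ℚ_5-point on the conic.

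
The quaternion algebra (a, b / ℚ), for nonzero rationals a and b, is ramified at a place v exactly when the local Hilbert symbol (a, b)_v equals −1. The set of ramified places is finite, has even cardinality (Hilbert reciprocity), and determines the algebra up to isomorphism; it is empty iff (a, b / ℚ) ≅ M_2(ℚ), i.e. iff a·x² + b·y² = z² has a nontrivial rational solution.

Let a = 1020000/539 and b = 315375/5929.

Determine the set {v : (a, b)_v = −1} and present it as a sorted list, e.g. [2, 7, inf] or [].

[3, 5]

(a, b) ≡ (1122, 15) mod (ℚ^×)²; places V = {2, 3, 5, 7, 11, 17, 29, ∞}.
(a,b)_2: α=5, β=0; u≡1, v≡7 (mod 8); ε(u)ε(v)=0·1, αω(v)=5·0, βω(u)=0·0; sum ≡ 0  ⇒  +1.
(a,b)_5: α=4, u≡3; β=3, v≡2 (mod 5); (3|5)=-1, (2|5)=-1; sign (−1)^0·-1^3·-1^4 = -1.
(a,b)_∞: sgn(1122)=+, sgn(15)=+, so +1.
(a,b)_7: α=-2, u≡4; β=-2, v≡2 (mod 7); (4|7)=+1, (2|7)=+1; sign (−1)^0·+1^-2·+1^-2 = +1.
(a,b)_29: α=0, u≡28; β=2, v≡11 (mod 29); (28|29)=+1, (11|29)=-1; sign (−1)^0·+1^2·-1^0 = +1.
(a,b)_11: α=-1, u≡5; β=-2, v≡1 (mod 11); (5|11)=+1, (1|11)=+1; sign (−1)^0·+1^-2·+1^-1 = +1.
(a,b)_3: α=1, u≡2; β=1, v≡2 (mod 3); (2|3)=-1, (2|3)=-1; sign (−1)^1·-1^1·-1^1 = -1.
(a,b)_17: α=1, u≡2; β=0, v≡15 (mod 17); (2|17)=+1, (15|17)=+1; sign (−1)^0·+1^0·+1^1 = +1.
Ram(1122, 15) = {3, 5}; no ℚ_3-point on the conic.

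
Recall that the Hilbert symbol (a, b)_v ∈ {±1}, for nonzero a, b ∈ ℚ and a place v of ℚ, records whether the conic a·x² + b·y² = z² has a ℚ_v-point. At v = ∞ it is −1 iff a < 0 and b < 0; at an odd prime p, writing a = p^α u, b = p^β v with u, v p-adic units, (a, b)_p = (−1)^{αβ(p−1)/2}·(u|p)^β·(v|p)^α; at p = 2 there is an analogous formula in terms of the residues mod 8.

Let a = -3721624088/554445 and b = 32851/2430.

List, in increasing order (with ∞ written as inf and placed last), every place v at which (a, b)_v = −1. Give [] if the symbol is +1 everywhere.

[2, 3, 5, 7]

Mod squares: a ≡ -910, b ≡ 2730. Check v ∈ {∞, 2, 3, 5, 7, 13, 17, 19, 37}.
v=5: a=5^-1·(≡3), b=5^-1·(≡1) mod 5; (3|5)=-1, (1|5)=+1; (−1)^{-1·-1·2}·(-1)^-1·(+1)^-1 = -1.
v=19: a=19^2·(≡13), b=19^2·(≡2) mod 19; (13|19)=-1, (2|19)=-1; (−1)^{2·2·9}·(-1)^2·(-1)^2 = +1.
v=2: v_2(a)=3, v_2(b)=-1; units ≡ 1, 5 (mod 8); ε·ε+αω+βω = 0·0+3·1+-1·0 ≡ 1  ⇒  (a,b)_2 = -1.
v=13: a=13^1·(≡6), b=13^1·(≡8) mod 13; (6|13)=-1, (8|13)=-1; (−1)^{1·1·6}·(-1)^1·(-1)^1 = +1.
v=17: a=17^2·(≡16), b=17^0·(≡10) mod 17; (16|17)=+1, (10|17)=-1; (−1)^{2·0·8}·(+1)^0·(-1)^2 = +1.
v=37: a=37^-2·(≡15), b=37^0·(≡22) mod 37; (15|37)=-1, (22|37)=-1; (−1)^{-2·0·18}·(-1)^0·(-1)^-2 = +1.
v=7: a=7^3·(≡5), b=7^1·(≡3) mod 7; (5|7)=-1, (3|7)=-1; (−1)^{3·1·3}·(-1)^1·(-1)^3 = -1.
v=3: a=3^-4·(≡2), b=3^-5·(≡1) mod 3; (2|3)=-1, (1|3)=+1; (−1)^{-4·-5·1}·(-1)^-5·(+1)^-4 = -1.
v=∞: -910 < 0 and 2730 > 0  ⇒  (a,b)_∞ = +1.
|Ram(-910, 2730)| = 4, even; anisotropic at {2, 3, 5, 7}.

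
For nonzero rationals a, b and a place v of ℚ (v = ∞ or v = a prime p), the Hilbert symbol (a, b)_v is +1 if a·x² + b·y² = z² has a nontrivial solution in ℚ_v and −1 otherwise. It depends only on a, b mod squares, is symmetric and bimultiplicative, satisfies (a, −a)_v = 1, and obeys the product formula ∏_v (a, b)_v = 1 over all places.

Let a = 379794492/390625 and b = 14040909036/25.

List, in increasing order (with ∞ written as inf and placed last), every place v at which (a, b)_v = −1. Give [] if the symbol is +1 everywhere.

[2, 41]

Mod squares: a ≡ 407, b ≡ 884411. Check v ∈ {∞, 2, 3, 5, 7, 11, 23, 37, 41, 53}.
v=53: a=53^0·(≡17), b=53^1·(≡31) mod 53; (17|53)=+1, (31|53)=-1; (−1)^{0·1·26}·(+1)^1·(-1)^0 = +1.
v=11: a=11^1·(≡4), b=11^1·(≡2) mod 11; (4|11)=+1, (2|11)=-1; (−1)^{1·1·5}·(+1)^1·(-1)^1 = +1.
v=∞: 407 > 0 and 884411 > 0  ⇒  (a,b)_∞ = +1.
v=5: a=5^-8·(≡2), b=5^-2·(≡1) mod 5; (2|5)=-1, (1|5)=+1; (−1)^{-8·-2·2}·(-1)^-2·(+1)^-8 = +1.
v=2: v_2(a)=2, v_2(b)=2; units ≡ 7, 3 (mod 8); ε·ε+αω+βω = 1·1+2·1+2·0 ≡ 1  ⇒  (a,b)_2 = -1.
v=3: a=3^2·(≡2), b=3^4·(≡2) mod 3; (2|3)=-1, (2|3)=-1; (−1)^{2·4·1}·(-1)^4·(-1)^2 = +1.
v=41: a=41^0·(≡28), b=41^1·(≡10) mod 41; (28|41)=-1, (10|41)=+1; (−1)^{0·1·20}·(-1)^1·(+1)^0 = -1.
v=7: a=7^2·(≡1), b=7^2·(≡5) mod 7; (1|7)=+1, (5|7)=-1; (−1)^{2·2·3}·(+1)^2·(-1)^2 = +1.
v=23: a=23^2·(≡16), b=23^0·(≡22) mod 23; (16|23)=+1, (22|23)=-1; (−1)^{2·0·11}·(+1)^0·(-1)^2 = +1.
v=37: a=37^1·(≡11), b=37^1·(≡9) mod 37; (11|37)=+1, (9|37)=+1; (−1)^{1·1·18}·(+1)^1·(+1)^1 = +1.
Ram(407, 884411) = {2, 41}; no ℚ_2-point on the conic.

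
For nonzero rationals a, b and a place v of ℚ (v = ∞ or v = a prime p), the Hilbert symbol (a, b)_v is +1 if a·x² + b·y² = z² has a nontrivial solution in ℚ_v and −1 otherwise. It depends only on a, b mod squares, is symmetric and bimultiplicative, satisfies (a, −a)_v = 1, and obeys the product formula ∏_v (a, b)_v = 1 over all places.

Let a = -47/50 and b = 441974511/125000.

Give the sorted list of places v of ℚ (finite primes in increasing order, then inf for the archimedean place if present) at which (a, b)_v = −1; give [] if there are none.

[]

Mod squares: a ≡ -94, b ≡ 44462. Check v ∈ {∞, 2, 3, 5, 11, 43, 47}.
v=47: a=47^1·(≡31), b=47^3·(≡1) mod 47; (31|47)=-1, (1|47)=+1; (−1)^{1·3·23}·(-1)^3·(+1)^1 = +1.
v=43: a=43^0·(≡24), b=43^1·(≡28) mod 43; (24|43)=+1, (28|43)=-1; (−1)^{0·1·21}·(+1)^1·(-1)^0 = +1.
v=11: a=11^0·(≡5), b=11^1·(≡3) mod 11; (5|11)=+1, (3|11)=+1; (−1)^{0·1·5}·(+1)^1·(+1)^0 = +1.
v=∞: -94 < 0 and 44462 > 0  ⇒  (a,b)_∞ = +1.
v=5: a=5^-2·(≡4), b=5^-6·(≡2) mod 5; (4|5)=+1, (2|5)=-1; (−1)^{-2·-6·2}·(+1)^-6·(-1)^-2 = +1.
v=2: v_2(a)=-1, v_2(b)=-3; units ≡ 1, 7 (mod 8); ε·ε+αω+βω = 0·1+-1·0+-3·0 ≡ 0  ⇒  (a,b)_2 = +1.
v=3: a=3^0·(≡2), b=3^2·(≡2) mod 3; (2|3)=-1, (2|3)=-1; (−1)^{0·2·1}·(-1)^2·(-1)^0 = +1.
Ram(a, b) = ∅: the form -94·x² + 44462·y² − z² is isotropic over every ℚ_v, so by Hasse–Minkowski it is isotropic over ℚ.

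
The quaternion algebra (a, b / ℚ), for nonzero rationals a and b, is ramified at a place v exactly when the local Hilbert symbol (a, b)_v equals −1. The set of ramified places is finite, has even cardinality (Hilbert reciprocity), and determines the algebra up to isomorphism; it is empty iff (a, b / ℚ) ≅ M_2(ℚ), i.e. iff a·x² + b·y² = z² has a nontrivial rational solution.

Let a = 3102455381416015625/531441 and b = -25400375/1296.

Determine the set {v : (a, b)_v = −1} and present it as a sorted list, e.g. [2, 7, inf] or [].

[5, 29]

(a, b) ≡ (377, -20735) mod (ℚ^×)²; places V = {2, 3, 5, 7, 11, 13, 29, ∞}.
(a,b)_∞: sgn(377)=+, sgn(-20735)=−, so +1.
(a,b)_13: α=3, u≡12; β=1, v≡10 (mod 13); (12|13)=+1, (10|13)=+1; sign (−1)^0·+1^1·+1^3 = +1.
(a,b)_3: α=-12, u≡2; β=-4, v≡1 (mod 3); (2|3)=-1, (1|3)=+1; sign (−1)^0·-1^-4·+1^-12 = +1.
(a,b)_5: α=10, u≡2; β=3, v≡2 (mod 5); (2|5)=-1, (2|5)=-1; sign (−1)^0·-1^3·-1^10 = -1.
(a,b)_11: α=2, u≡4; β=1, v≡8 (mod 11); (4|11)=+1, (8|11)=-1; sign (−1)^0·+1^1·-1^2 = +1.
(a,b)_2: α=0, β=-4; u≡1, v≡1 (mod 8); ε(u)ε(v)=0·0, αω(v)=0·0, βω(u)=-4·0; sum ≡ 0  ⇒  +1.
(a,b)_7: α=2, u≡3; β=2, v≡3 (mod 7); (3|7)=-1, (3|7)=-1; sign (−1)^0·-1^2·-1^2 = +1.
(a,b)_29: α=3, u≡24; β=1, v≡18 (mod 29); (24|29)=+1, (18|29)=-1; sign (−1)^0·+1^1·-1^3 = -1.
(377, -20735 / ℚ) ramifies at {5, 29}: a division algebra.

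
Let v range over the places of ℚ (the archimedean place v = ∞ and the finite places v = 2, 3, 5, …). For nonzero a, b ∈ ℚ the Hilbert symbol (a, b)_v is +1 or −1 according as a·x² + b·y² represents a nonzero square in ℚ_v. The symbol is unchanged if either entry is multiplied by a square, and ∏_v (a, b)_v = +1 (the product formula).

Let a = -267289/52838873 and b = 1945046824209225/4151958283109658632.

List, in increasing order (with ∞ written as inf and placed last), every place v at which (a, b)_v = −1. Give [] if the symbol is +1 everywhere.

Mod squares: a ≡ -17, b ≡ 2. Check v ∈ {∞, 2, 3, 5, 11, 13, 17, 41, 43, 47}.
v=3: a=3^0·(≡1), b=3^2·(≡2) mod 3; (1|3)=+1, (2|3)=-1; (−1)^{0·2·1}·(+1)^2·(-1)^0 = +1.
v=∞: -17 < 0 and 2 > 0  ⇒  (a,b)_∞ = +1.
v=13: a=13^0·(≡12), b=13^-2·(≡7) mod 13; (12|13)=+1, (7|13)=-1; (−1)^{0·-2·6}·(+1)^-2·(-1)^0 = +1.
v=47: a=47^2·(≡13), b=47^4·(≡21) mod 47; (13|47)=-1, (21|47)=+1; (−1)^{2·4·23}·(-1)^4·(+1)^2 = +1.
v=41: a=41^-2·(≡30), b=41^-2·(≡21) mod 41; (30|41)=-1, (21|41)=+1; (−1)^{-2·-2·20}·(-1)^-2·(+1)^-2 = +1.
v=11: a=11^2·(≡9), b=11^6·(≡7) mod 11; (9|11)=+1, (7|11)=-1; (−1)^{2·6·5}·(+1)^6·(-1)^2 = +1.
v=5: a=5^0·(≡2), b=5^2·(≡2) mod 5; (2|5)=-1, (2|5)=-1; (−1)^{0·2·2}·(-1)^2·(-1)^0 = +1.
v=2: v_2(a)=0, v_2(b)=-3; units ≡ 7, 1 (mod 8); ε·ε+αω+βω = 1·0+0·0+-3·0 ≡ 0  ⇒  (a,b)_2 = +1.
v=43: a=43^-2·(≡12), b=43^-6·(≡28) mod 43; (12|43)=-1, (28|43)=-1; (−1)^{-2·-6·21}·(-1)^-6·(-1)^-2 = +1.
v=17: a=17^-1·(≡13), b=17^-2·(≡9) mod 17; (13|17)=+1, (9|17)=+1; (−1)^{-1·-2·8}·(+1)^-2·(+1)^-1 = +1.
Ram(a, b) = ∅: the form -17·x² + 2·y² − z² is isotropic over every ℚ_v, so by Hasse–Minkowski it is isotropic over ℚ.

[]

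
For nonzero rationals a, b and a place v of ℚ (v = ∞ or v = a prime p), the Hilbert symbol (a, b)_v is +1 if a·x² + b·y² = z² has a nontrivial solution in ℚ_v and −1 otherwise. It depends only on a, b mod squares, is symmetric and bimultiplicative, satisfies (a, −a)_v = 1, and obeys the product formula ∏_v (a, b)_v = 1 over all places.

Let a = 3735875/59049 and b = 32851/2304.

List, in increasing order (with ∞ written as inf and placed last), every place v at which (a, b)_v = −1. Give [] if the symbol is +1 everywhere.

[2, 7, 13, 19]

(a, b) ≡ (1235, 91) mod (ℚ^×)²; places V = {2, 3, 5, 7, 11, 13, 19, ∞}.
(a,b)_11: α=2, u≡9; β=0, v≡1 (mod 11); (9|11)=+1, (1|11)=+1; sign (−1)^0·+1^0·+1^2 = +1.
(a,b)_3: α=-10, u≡2; β=-2, v≡1 (mod 3); (2|3)=-1, (1|3)=+1; sign (−1)^0·-1^-2·+1^-10 = +1.
(a,b)_5: α=3, u≡3; β=0, v≡4 (mod 5); (3|5)=-1, (4|5)=+1; sign (−1)^0·-1^0·+1^3 = +1.
(a,b)_2: α=0, β=-8; u≡3, v≡3 (mod 8); ε(u)ε(v)=1·1, αω(v)=0·1, βω(u)=-8·1; sum ≡ 1  ⇒  -1.
(a,b)_13: α=1, u≡12; β=1, v≡6 (mod 13); (12|13)=+1, (6|13)=-1; sign (−1)^0·+1^1·-1^1 = -1.
(a,b)_∞: sgn(1235)=+, sgn(91)=+, so +1.
(a,b)_19: α=1, u≡2; β=2, v≡3 (mod 19); (2|19)=-1, (3|19)=-1; sign (−1)^0·-1^2·-1^1 = -1.
(a,b)_7: α=0, u≡6; β=1, v≡3 (mod 7); (6|7)=-1, (3|7)=-1; sign (−1)^0·-1^1·-1^0 = -1.
(1235, 91 / ℚ) ramifies at {2, 7, 13, 19}: a division algebra.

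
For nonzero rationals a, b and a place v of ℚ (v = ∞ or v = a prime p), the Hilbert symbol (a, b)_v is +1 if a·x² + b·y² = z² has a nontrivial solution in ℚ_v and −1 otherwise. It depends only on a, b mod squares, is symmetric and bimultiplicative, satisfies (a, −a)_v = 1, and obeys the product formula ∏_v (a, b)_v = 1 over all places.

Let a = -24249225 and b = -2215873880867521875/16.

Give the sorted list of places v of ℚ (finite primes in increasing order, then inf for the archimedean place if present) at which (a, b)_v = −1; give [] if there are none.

(a, b) ≡ (-969969, -33915) mod (ℚ^×)²; places V = {2, 3, 5, 7, 11, 13, 17, 19, ∞}.
(a,b)_7: α=1, u≡6; β=3, v≡5 (mod 7); (6|7)=-1, (5|7)=-1; sign (−1)^1·-1^3·-1^1 = -1.
(a,b)_17: α=1, u≡11; β=3, v≡7 (mod 17); (11|17)=-1, (7|17)=-1; sign (−1)^0·-1^3·-1^1 = +1.
(a,b)_13: α=1, u≡6; β=2, v≡7 (mod 13); (6|13)=-1, (7|13)=-1; sign (−1)^0·-1^2·-1^1 = -1.
(a,b)_2: α=0, β=-4; u≡7, v≡5 (mod 8); ε(u)ε(v)=1·0, αω(v)=0·1, βω(u)=-4·0; sum ≡ 0  ⇒  +1.
(a,b)_∞: sgn(-969969)=−, sgn(-33915)=−, so -1.
(a,b)_19: α=1, u≡12; β=3, v≡1 (mod 19); (12|19)=-1, (1|19)=+1; sign (−1)^1·-1^3·+1^1 = +1.
(a,b)_5: α=2, u≡1; β=5, v≡3 (mod 5); (1|5)=+1, (3|5)=-1; sign (−1)^0·+1^5·-1^2 = +1.
(a,b)_11: α=1, u≡2; β=2, v≡3 (mod 11); (2|11)=-1, (3|11)=+1; sign (−1)^0·-1^2·+1^1 = +1.
(a,b)_3: α=1, u≡2; β=1, v≡2 (mod 3); (2|3)=-1, (2|3)=-1; sign (−1)^1·-1^1·-1^1 = -1.
(-969969, -33915 / ℚ) ramifies at {3, 7, 13, ∞}: a division algebra.

[3, 7, 13, inf]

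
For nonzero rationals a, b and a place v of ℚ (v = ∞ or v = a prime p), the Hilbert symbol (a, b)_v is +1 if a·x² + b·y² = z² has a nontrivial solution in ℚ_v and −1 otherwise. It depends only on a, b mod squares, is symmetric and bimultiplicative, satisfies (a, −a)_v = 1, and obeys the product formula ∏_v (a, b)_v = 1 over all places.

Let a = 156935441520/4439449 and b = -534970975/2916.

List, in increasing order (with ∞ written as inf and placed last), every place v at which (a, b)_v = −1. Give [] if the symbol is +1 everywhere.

(a, b) ≡ (53295, -319) mod (ℚ^×)²; places V = {2, 3, 5, 7, 11, 13, 17, 19, 29, 37, 43, ∞}.
(a,b)_3: α=3, u≡2; β=-6, v≡2 (mod 3); (2|3)=-1, (2|3)=-1; sign (−1)^0·-1^-6·-1^3 = -1.
(a,b)_7: α=-4, u≡4; β=2, v≡5 (mod 7); (4|7)=+1, (5|7)=-1; sign (−1)^0·+1^2·-1^-4 = +1.
(a,b)_29: α=0, u≡20; β=1, v≡11 (mod 29); (20|29)=+1, (11|29)=-1; sign (−1)^0·+1^1·-1^0 = +1.
(a,b)_5: α=1, u≡1; β=2, v≡1 (mod 5); (1|5)=+1, (1|5)=+1; sign (−1)^0·+1^2·+1^1 = +1.
(a,b)_2: α=4, β=-2; u≡7, v≡1 (mod 8); ε(u)ε(v)=1·0, αω(v)=4·0, βω(u)=-2·0; sum ≡ 0  ⇒  +1.
(a,b)_17: α=1, u≡7; β=0, v≡4 (mod 17); (7|17)=-1, (4|17)=+1; sign (−1)^0·-1^0·+1^1 = +1.
(a,b)_13: α=2, u≡6; β=0, v≡5 (mod 13); (6|13)=-1, (5|13)=-1; sign (−1)^0·-1^0·-1^2 = +1.
(a,b)_11: α=3, u≡3; β=1, v≡3 (mod 11); (3|11)=+1, (3|11)=+1; sign (−1)^1·+1^1·+1^3 = -1.
(a,b)_∞: sgn(53295)=+, sgn(-319)=−, so +1.
(a,b)_37: α=0, u≡32; β=2, v≡29 (mod 37); (32|37)=-1, (29|37)=-1; sign (−1)^0·-1^2·-1^0 = +1.
(a,b)_43: α=-2, u≡8; β=0, v≡24 (mod 43); (8|43)=-1, (24|43)=+1; sign (−1)^0·-1^0·+1^-2 = +1.
(a,b)_19: α=1, u≡13; β=0, v≡4 (mod 19); (13|19)=-1, (4|19)=+1; sign (−1)^0·-1^0·+1^1 = +1.
Ram(53295, -319) = {3, 11}; no ℚ_3-point on the conic.

[3, 11]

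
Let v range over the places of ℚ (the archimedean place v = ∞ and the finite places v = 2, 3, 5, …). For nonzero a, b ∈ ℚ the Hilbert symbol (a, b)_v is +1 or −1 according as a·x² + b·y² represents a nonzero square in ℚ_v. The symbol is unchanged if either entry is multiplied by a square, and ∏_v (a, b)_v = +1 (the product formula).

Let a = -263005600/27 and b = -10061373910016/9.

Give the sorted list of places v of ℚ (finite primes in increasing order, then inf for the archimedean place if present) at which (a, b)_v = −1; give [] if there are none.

[2, 13, 19, inf]

Mod squares: a ≡ -16302, b ≡ -11. Check v ∈ {∞, 2, 3, 5, 11, 13, 19}.
v=19: a=19^1·(≡11), b=19^2·(≡18) mod 19; (11|19)=+1, (18|19)=-1; (−1)^{1·2·9}·(+1)^2·(-1)^1 = -1.
v=13: a=13^1·(≡11), b=13^2·(≡6) mod 13; (11|13)=-1, (6|13)=-1; (−1)^{1·2·6}·(-1)^2·(-1)^1 = -1.
v=2: v_2(a)=5, v_2(b)=10; units ≡ 1, 5 (mod 8); ε·ε+αω+βω = 0·0+5·1+10·0 ≡ 1  ⇒  (a,b)_2 = -1.
v=5: a=5^2·(≡3), b=5^0·(≡1) mod 5; (3|5)=-1, (1|5)=+1; (−1)^{2·0·2}·(-1)^0·(+1)^2 = +1.
v=3: a=3^-3·(≡2), b=3^-2·(≡1) mod 3; (2|3)=-1, (1|3)=+1; (−1)^{-3·-2·1}·(-1)^-2·(+1)^-3 = +1.
v=11: a=11^3·(≡3), b=11^5·(≡7) mod 11; (3|11)=+1, (7|11)=-1; (−1)^{3·5·5}·(+1)^5·(-1)^3 = +1.
v=∞: -16302 < 0 and -11 < 0  ⇒  (a,b)_∞ = -1.
Ram(-16302, -11) = {2, 13, 19, ∞}; no ℚ_2-point on the conic.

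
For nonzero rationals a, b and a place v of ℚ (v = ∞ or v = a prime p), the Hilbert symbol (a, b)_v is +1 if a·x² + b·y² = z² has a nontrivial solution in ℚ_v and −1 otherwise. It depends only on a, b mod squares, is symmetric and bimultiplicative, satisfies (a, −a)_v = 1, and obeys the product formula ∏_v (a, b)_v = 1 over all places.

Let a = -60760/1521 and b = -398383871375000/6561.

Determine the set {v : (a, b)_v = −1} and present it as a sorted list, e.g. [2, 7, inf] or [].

[5, 7, 31, inf]

Mod squares: a ≡ -310, b ≡ -6902. Check v ∈ {∞, 2, 3, 5, 7, 13, 17, 29, 31}.
v=2: v_2(a)=3, v_2(b)=3; units ≡ 5, 5 (mod 8); ε·ε+αω+βω = 0·0+3·1+3·1 ≡ 0  ⇒  (a,b)_2 = +1.
v=29: a=29^0·(≡13), b=29^1·(≡6) mod 29; (13|29)=+1, (6|29)=+1; (−1)^{0·1·14}·(+1)^1·(+1)^0 = +1.
v=13: a=13^-2·(≡6), b=13^0·(≡1) mod 13; (6|13)=-1, (1|13)=+1; (−1)^{-2·0·6}·(-1)^0·(+1)^-2 = +1.
v=31: a=31^1·(≡12), b=31^4·(≡27) mod 31; (12|31)=-1, (27|31)=-1; (−1)^{1·4·15}·(-1)^4·(-1)^1 = -1.
v=3: a=3^-2·(≡2), b=3^-8·(≡1) mod 3; (2|3)=-1, (1|3)=+1; (−1)^{-2·-8·1}·(-1)^-8·(+1)^-2 = +1.
v=5: a=5^1·(≡3), b=5^6·(≡2) mod 5; (3|5)=-1, (2|5)=-1; (−1)^{1·6·2}·(-1)^6·(-1)^1 = -1.
v=7: a=7^2·(≡3), b=7^1·(≡1) mod 7; (3|7)=-1, (1|7)=+1; (−1)^{2·1·3}·(-1)^1·(+1)^2 = -1.
v=∞: -310 < 0 and -6902 < 0  ⇒  (a,b)_∞ = -1.
v=17: a=17^0·(≡4), b=17^1·(≡13) mod 17; (4|17)=+1, (13|17)=+1; (−1)^{0·1·8}·(+1)^1·(+1)^0 = +1.
|Ram(-310, -6902)| = 4, even; anisotropic at {5, 7, 31, ∞}.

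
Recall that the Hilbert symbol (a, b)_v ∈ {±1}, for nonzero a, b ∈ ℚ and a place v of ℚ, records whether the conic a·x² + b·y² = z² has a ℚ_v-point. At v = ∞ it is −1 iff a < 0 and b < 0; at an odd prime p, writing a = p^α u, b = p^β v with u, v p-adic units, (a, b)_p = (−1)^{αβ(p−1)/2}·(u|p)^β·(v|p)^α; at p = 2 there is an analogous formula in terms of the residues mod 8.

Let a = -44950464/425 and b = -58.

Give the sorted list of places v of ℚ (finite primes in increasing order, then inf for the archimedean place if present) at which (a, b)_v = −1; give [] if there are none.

[13, 17, 23, inf]

(a, b) ≡ (-147407, -58) mod (ℚ^×)²; places V = {2, 3, 5, 13, 17, 23, 29, ∞}.
(a,b)_17: α=-1, u≡15; β=0, v≡10 (mod 17); (15|17)=+1, (10|17)=-1; sign (−1)^0·+1^0·-1^-1 = -1.
(a,b)_13: α=1, u≡10; β=0, v≡7 (mod 13); (10|13)=+1, (7|13)=-1; sign (−1)^0·+1^0·-1^1 = -1.
(a,b)_5: α=-2, u≡3; β=0, v≡2 (mod 5); (3|5)=-1, (2|5)=-1; sign (−1)^0·-1^0·-1^-2 = +1.
(a,b)_∞: sgn(-147407)=−, sgn(-58)=−, so -1.
(a,b)_2: α=6, β=1; u≡1, v≡3 (mod 8); ε(u)ε(v)=0·1, αω(v)=6·1, βω(u)=1·0; sum ≡ 0  ⇒  +1.
(a,b)_29: α=1, u≡14; β=1, v≡27 (mod 29); (14|29)=-1, (27|29)=-1; sign (−1)^0·-1^1·-1^1 = +1.
(a,b)_3: α=4, u≡1; β=0, v≡2 (mod 3); (1|3)=+1, (2|3)=-1; sign (−1)^0·+1^0·-1^4 = +1.
(a,b)_23: α=1, u≡1; β=0, v≡11 (mod 23); (1|23)=+1, (11|23)=-1; sign (−1)^0·+1^0·-1^1 = -1.
(-147407, -58 / ℚ) ramifies at {13, 17, 23, ∞}: a division algebra.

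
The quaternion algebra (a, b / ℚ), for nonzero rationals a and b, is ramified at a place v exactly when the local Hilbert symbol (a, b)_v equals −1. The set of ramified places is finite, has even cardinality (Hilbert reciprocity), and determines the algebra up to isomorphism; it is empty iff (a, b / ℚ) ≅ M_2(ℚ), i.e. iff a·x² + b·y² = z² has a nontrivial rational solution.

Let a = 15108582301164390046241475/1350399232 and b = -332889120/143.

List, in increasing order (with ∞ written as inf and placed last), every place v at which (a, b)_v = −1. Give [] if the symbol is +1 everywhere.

Mod squares: a ≡ 143, b ≡ -624910. Check v ∈ {∞, 2, 3, 5, 7, 11, 13, 17, 19, 23, 47}.
v=47: a=47^4·(≡28), b=47^0·(≡18) mod 47; (28|47)=+1, (18|47)=+1; (−1)^{4·0·23}·(+1)^0·(+1)^4 = +1.
v=5: a=5^2·(≡2), b=5^1·(≡2) mod 5; (2|5)=-1, (2|5)=-1; (−1)^{2·1·2}·(-1)^1·(-1)^2 = -1.
v=7: a=7^-4·(≡6), b=7^0·(≡1) mod 7; (6|7)=-1, (1|7)=+1; (−1)^{-4·0·3}·(-1)^0·(+1)^-4 = +1.
v=11: a=11^1·(≡8), b=11^-1·(≡4) mod 11; (8|11)=-1, (4|11)=+1; (−1)^{1·-1·5}·(-1)^-1·(+1)^1 = +1.
v=∞: 143 > 0 and -624910 < 0  ⇒  (a,b)_∞ = +1.
v=23: a=23^6·(≡15), b=23^3·(≡2) mod 23; (15|23)=-1, (2|23)=+1; (−1)^{6·3·11}·(-1)^3·(+1)^6 = -1.
v=3: a=3^6·(≡2), b=3^2·(≡2) mod 3; (2|3)=-1, (2|3)=-1; (−1)^{6·2·1}·(-1)^2·(-1)^6 = +1.
v=13: a=13^-3·(≡7), b=13^-1·(≡9) mod 13; (7|13)=-1, (9|13)=+1; (−1)^{-3·-1·6}·(-1)^-1·(+1)^-3 = -1.
v=19: a=19^2·(≡3), b=19^1·(≡18) mod 19; (3|19)=-1, (18|19)=-1; (−1)^{2·1·9}·(-1)^1·(-1)^2 = -1.
v=2: v_2(a)=-8, v_2(b)=5; units ≡ 7, 1 (mod 8); ε·ε+αω+βω = 1·0+-8·0+5·0 ≡ 0  ⇒  (a,b)_2 = +1.
v=17: a=17^2·(≡5), b=17^0·(≡5) mod 17; (5|17)=-1, (5|17)=-1; (−1)^{2·0·8}·(-1)^0·(-1)^2 = +1.
Ram(143, -624910) = {5, 13, 19, 23}; no ℚ_5-point on the conic.

[5, 13, 19, 23]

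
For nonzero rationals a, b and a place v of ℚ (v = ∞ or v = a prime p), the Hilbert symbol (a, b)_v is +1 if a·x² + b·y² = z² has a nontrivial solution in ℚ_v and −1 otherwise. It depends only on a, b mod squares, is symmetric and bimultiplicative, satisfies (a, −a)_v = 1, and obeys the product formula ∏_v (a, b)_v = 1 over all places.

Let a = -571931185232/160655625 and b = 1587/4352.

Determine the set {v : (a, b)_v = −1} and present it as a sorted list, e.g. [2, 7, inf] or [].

(a, b) ≡ (-103037, 51) mod (ℚ^×)²; places V = {2, 3, 5, 11, 13, 17, 19, 23, 29, 31, ∞}.
(a,b)_17: α=1, u≡8; β=-1, v≡6 (mod 17); (8|17)=+1, (6|17)=-1; sign (−1)^0·+1^-1·-1^1 = -1.
(a,b)_23: α=0, u≡6; β=2, v≡19 (mod 23); (6|23)=+1, (19|23)=-1; sign (−1)^0·+1^2·-1^0 = +1.
(a,b)_3: α=-2, u≡1; β=1, v≡2 (mod 3); (1|3)=+1, (2|3)=-1; sign (−1)^0·+1^1·-1^-2 = +1.
(a,b)_31: α=2, u≡16; β=0, v≡16 (mod 31); (16|31)=+1, (16|31)=+1; sign (−1)^0·+1^0·+1^2 = +1.
(a,b)_13: α=-4, u≡1; β=0, v≡4 (mod 13); (1|13)=+1, (4|13)=+1; sign (−1)^0·+1^0·+1^-4 = +1.
(a,b)_2: α=4, β=-8; u≡3, v≡3 (mod 8); ε(u)ε(v)=1·1, αω(v)=4·1, βω(u)=-8·1; sum ≡ 1  ⇒  -1.
(a,b)_11: α=1, u≡1; β=0, v≡2 (mod 11); (1|11)=+1, (2|11)=-1; sign (−1)^0·+1^0·-1^1 = -1.
(a,b)_5: α=-4, u≡2; β=0, v≡1 (mod 5); (2|5)=-1, (1|5)=+1; sign (−1)^0·-1^0·+1^-4 = +1.
(a,b)_29: α=1, u≡12; β=0, v≡25 (mod 29); (12|29)=-1, (25|29)=+1; sign (−1)^0·-1^0·+1^1 = +1.
(a,b)_19: α=3, u≡9; β=0, v≡10 (mod 19); (9|19)=+1, (10|19)=-1; sign (−1)^0·+1^0·-1^3 = -1.
(a,b)_∞: sgn(-103037)=−, sgn(51)=+, so +1.
Ram(-103037, 51) = {2, 11, 17, 19}; no ℚ_2-point on the conic.

[2, 11, 17, 19]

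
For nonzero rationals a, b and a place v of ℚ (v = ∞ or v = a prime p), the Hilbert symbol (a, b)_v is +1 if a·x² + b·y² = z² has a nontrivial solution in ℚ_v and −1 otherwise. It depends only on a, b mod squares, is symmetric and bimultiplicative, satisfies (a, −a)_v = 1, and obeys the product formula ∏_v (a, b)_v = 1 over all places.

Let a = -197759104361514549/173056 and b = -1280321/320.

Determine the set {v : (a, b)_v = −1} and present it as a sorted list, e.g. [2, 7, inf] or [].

Mod squares: a ≡ -901, b ≡ -130645. Check v ∈ {∞, 2, 3, 5, 7, 13, 17, 29, 53}.
v=3: a=3^8·(≡2), b=3^0·(≡2) mod 3; (2|3)=-1, (2|3)=-1; (−1)^{8·0·1}·(-1)^0·(-1)^8 = +1.
v=13: a=13^-2·(≡3), b=13^0·(≡11) mod 13; (3|13)=+1, (11|13)=-1; (−1)^{-2·0·6}·(+1)^0·(-1)^-2 = +1.
v=2: v_2(a)=-10, v_2(b)=-6; units ≡ 3, 3 (mod 8); ε·ε+αω+βω = 1·1+-10·1+-6·1 ≡ 1  ⇒  (a,b)_2 = -1.
v=29: a=29^2·(≡12), b=29^1·(≡18) mod 29; (12|29)=-1, (18|29)=-1; (−1)^{2·1·14}·(-1)^1·(-1)^2 = -1.
v=5: a=5^0·(≡1), b=5^-1·(≡1) mod 5; (1|5)=+1, (1|5)=+1; (−1)^{0·-1·2}·(+1)^-1·(+1)^0 = +1.
v=7: a=7^2·(≡1), b=7^2·(≡6) mod 7; (1|7)=+1, (6|7)=-1; (−1)^{2·2·3}·(+1)^2·(-1)^2 = +1.
v=53: a=53^3·(≡29), b=53^1·(≡32) mod 53; (29|53)=+1, (32|53)=-1; (−1)^{3·1·26}·(+1)^1·(-1)^3 = -1.
v=17: a=17^3·(≡15), b=17^1·(≡1) mod 17; (15|17)=+1, (1|17)=+1; (−1)^{3·1·8}·(+1)^1·(+1)^3 = +1.
v=∞: -901 < 0 and -130645 < 0  ⇒  (a,b)_∞ = -1.
(-901, -130645 / ℚ) ramifies at {2, 29, 53, ∞}: a division algebra.

[2, 29, 53, inf]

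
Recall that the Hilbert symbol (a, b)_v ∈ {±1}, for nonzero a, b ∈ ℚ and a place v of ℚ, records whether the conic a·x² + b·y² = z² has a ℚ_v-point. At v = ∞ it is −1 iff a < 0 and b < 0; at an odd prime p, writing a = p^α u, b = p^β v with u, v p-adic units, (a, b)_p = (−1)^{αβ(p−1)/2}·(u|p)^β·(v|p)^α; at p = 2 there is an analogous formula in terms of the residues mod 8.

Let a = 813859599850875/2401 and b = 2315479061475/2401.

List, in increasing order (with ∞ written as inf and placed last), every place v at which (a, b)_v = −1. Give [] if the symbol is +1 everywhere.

[2, 37]

(a, b) ≡ (3515, 19) mod (ℚ^×)²; places V = {2, 3, 5, 7, 17, 19, 37, ∞}.
(a,b)_7: α=-4, u≡4; β=-4, v≡6 (mod 7); (4|7)=+1, (6|7)=-1; sign (−1)^0·+1^-4·-1^-4 = +1.
(a,b)_2: α=0, β=0; u≡3, v≡3 (mod 8); ε(u)ε(v)=1·1, αω(v)=0·1, βω(u)=0·1; sum ≡ 1  ⇒  -1.
(a,b)_3: α=4, u≡2; β=2, v≡1 (mod 3); (2|3)=-1, (1|3)=+1; sign (−1)^0·-1^2·+1^4 = +1.
(a,b)_19: α=1, u≡10; β=1, v≡1 (mod 19); (10|19)=-1, (1|19)=+1; sign (−1)^1·-1^1·+1^1 = +1.
(a,b)_17: α=4, u≡16; β=2, v≡9 (mod 17); (16|17)=+1, (9|17)=+1; sign (−1)^0·+1^2·+1^4 = +1.
(a,b)_37: α=3, u≡1; β=4, v≡35 (mod 37); (1|37)=+1, (35|37)=-1; sign (−1)^0·+1^4·-1^3 = -1.
(a,b)_5: α=3, u≡2; β=2, v≡4 (mod 5); (2|5)=-1, (4|5)=+1; sign (−1)^0·-1^2·+1^3 = +1.
(a,b)_∞: sgn(3515)=+, sgn(19)=+, so +1.
Ram(3515, 19) = {2, 37}; no ℚ_2-point on the conic.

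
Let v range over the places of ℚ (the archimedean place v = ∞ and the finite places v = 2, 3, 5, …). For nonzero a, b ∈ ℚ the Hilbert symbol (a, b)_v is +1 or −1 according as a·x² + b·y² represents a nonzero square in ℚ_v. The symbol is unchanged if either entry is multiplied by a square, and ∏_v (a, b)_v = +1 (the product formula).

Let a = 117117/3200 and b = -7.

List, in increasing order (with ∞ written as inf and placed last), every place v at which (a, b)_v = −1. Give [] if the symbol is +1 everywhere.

(a, b) ≡ (154, -7) mod (ℚ^×)²; places V = {2, 3, 5, 7, 11, 13, ∞}.
(a,b)_5: α=-2, u≡4; β=0, v≡3 (mod 5); (4|5)=+1, (3|5)=-1; sign (−1)^0·+1^0·-1^-2 = +1.
(a,b)_11: α=1, u≡1; β=0, v≡4 (mod 11); (1|11)=+1, (4|11)=+1; sign (−1)^0·+1^0·+1^1 = +1.
(a,b)_13: α=2, u≡2; β=0, v≡6 (mod 13); (2|13)=-1, (6|13)=-1; sign (−1)^0·-1^0·-1^2 = +1.
(a,b)_∞: sgn(154)=+, sgn(-7)=−, so +1.
(a,b)_3: α=2, u≡1; β=0, v≡2 (mod 3); (1|3)=+1, (2|3)=-1; sign (−1)^0·+1^0·-1^2 = +1.
(a,b)_7: α=1, u≡1; β=1, v≡6 (mod 7); (1|7)=+1, (6|7)=-1; sign (−1)^1·+1^1·-1^1 = +1.
(a,b)_2: α=-7, β=0; u≡5, v≡1 (mod 8); ε(u)ε(v)=0·0, αω(v)=-7·0, βω(u)=0·1; sum ≡ 0  ⇒  +1.
Every local symbol is +1, so the conic 154·x² + -7·y² = z² has ℚ_v-points for all v and hence a ℚ-point; (a, b / ℚ) ≅ M_2(ℚ).

[]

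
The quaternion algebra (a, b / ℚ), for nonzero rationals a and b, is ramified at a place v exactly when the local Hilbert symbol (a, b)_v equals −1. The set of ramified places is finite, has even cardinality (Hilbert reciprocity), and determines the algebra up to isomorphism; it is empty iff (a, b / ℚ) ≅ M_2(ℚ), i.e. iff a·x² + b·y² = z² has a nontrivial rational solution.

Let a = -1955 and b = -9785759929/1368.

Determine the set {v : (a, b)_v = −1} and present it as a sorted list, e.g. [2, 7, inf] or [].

[2, 5, 19, inf]

(a, b) ≡ (-1955, -38) mod (ℚ^×)²; places V = {2, 3, 5, 11, 17, 19, 23, ∞}.
(a,b)_17: α=1, u≡4; β=2, v≡16 (mod 17); (4|17)=+1, (16|17)=+1; sign (−1)^0·+1^2·+1^1 = +1.
(a,b)_3: α=0, u≡1; β=-2, v≡1 (mod 3); (1|3)=+1, (1|3)=+1; sign (−1)^0·+1^-2·+1^0 = +1.
(a,b)_19: α=0, u≡2; β=-1, v≡6 (mod 19); (2|19)=-1, (6|19)=+1; sign (−1)^0·-1^-1·+1^0 = -1.
(a,b)_11: α=0, u≡3; β=2, v≡2 (mod 11); (3|11)=+1, (2|11)=-1; sign (−1)^0·+1^2·-1^0 = +1.
(a,b)_5: α=1, u≡4; β=0, v≡2 (mod 5); (4|5)=+1, (2|5)=-1; sign (−1)^0·+1^0·-1^1 = -1.
(a,b)_∞: sgn(-1955)=−, sgn(-38)=−, so -1.
(a,b)_23: α=1, u≡7; β=4, v≡18 (mod 23); (7|23)=-1, (18|23)=+1; sign (−1)^0·-1^4·+1^1 = +1.
(a,b)_2: α=0, β=-3; u≡5, v≡5 (mod 8); ε(u)ε(v)=0·0, αω(v)=0·1, βω(u)=-3·1; sum ≡ 1  ⇒  -1.
Ram(-1955, -38) = {2, 5, 19, ∞}; no ℚ_2-point on the conic.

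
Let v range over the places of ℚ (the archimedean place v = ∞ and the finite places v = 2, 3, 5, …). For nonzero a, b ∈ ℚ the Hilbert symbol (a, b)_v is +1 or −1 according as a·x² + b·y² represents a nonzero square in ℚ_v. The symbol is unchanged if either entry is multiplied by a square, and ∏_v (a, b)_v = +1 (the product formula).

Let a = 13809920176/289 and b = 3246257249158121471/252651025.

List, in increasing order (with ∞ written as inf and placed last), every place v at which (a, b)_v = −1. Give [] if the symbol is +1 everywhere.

(a, b) ≡ (5107219, 551) mod (ℚ^×)²; places V = {2, 5, 7, 11, 13, 17, 19, 23, 29, 31, ∞}.
(a,b)_∞: sgn(5107219)=+, sgn(551)=+, so +1.
(a,b)_17: α=-2, u≡11; β=-4, v≡11 (mod 17); (11|17)=-1, (11|17)=-1; sign (−1)^0·-1^-4·-1^-2 = +1.
(a,b)_13: α=3, u≡3; β=6, v≡8 (mod 13); (3|13)=+1, (8|13)=-1; sign (−1)^0·+1^6·-1^3 = -1.
(a,b)_5: α=0, u≡4; β=-2, v≡1 (mod 5); (4|5)=+1, (1|5)=+1; sign (−1)^0·+1^-2·+1^0 = +1.
(a,b)_7: α=0, u≡5; β=4, v≡3 (mod 7); (5|7)=-1, (3|7)=-1; sign (−1)^0·-1^4·-1^0 = +1.
(a,b)_23: α=1, u≡11; β=2, v≡10 (mod 23); (11|23)=-1, (10|23)=-1; sign (−1)^0·-1^2·-1^1 = -1.
(a,b)_31: α=1, u≡26; β=2, v≡13 (mod 31); (26|31)=-1, (13|31)=-1; sign (−1)^0·-1^2·-1^1 = -1.
(a,b)_2: α=4, β=0; u≡3, v≡7 (mod 8); ε(u)ε(v)=1·1, αω(v)=4·0, βω(u)=0·1; sum ≡ 1  ⇒  -1.
(a,b)_29: α=1, u≡13; β=1, v≡2 (mod 29); (13|29)=+1, (2|29)=-1; sign (−1)^0·+1^1·-1^1 = -1.
(a,b)_19: α=1, u≡12; β=1, v≡18 (mod 19); (12|19)=-1, (18|19)=-1; sign (−1)^1·-1^1·-1^1 = -1.
(a,b)_11: α=0, u≡10; β=-2, v≡4 (mod 11); (10|11)=-1, (4|11)=+1; sign (−1)^0·-1^-2·+1^0 = +1.
(5107219, 551 / ℚ) ramifies at {2, 13, 19, 23, 29, 31}: a division algebra.

[2, 13, 19, 23, 29, 31]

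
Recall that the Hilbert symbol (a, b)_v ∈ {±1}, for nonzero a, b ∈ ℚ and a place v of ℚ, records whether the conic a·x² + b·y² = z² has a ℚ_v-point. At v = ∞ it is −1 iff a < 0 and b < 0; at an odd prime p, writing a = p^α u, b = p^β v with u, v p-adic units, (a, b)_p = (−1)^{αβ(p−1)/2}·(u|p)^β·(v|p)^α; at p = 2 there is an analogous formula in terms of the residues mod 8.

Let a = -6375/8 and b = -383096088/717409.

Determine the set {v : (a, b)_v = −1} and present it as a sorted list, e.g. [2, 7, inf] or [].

Mod squares: a ≡ -510, b ≡ -102. Check v ∈ {∞, 2, 3, 5, 7, 11, 17, 19}.
v=7: a=7^0·(≡2), b=7^-2·(≡6) mod 7; (2|7)=+1, (6|7)=-1; (−1)^{0·-2·3}·(+1)^-2·(-1)^0 = +1.
v=2: v_2(a)=-3, v_2(b)=3; units ≡ 1, 5 (mod 8); ε·ε+αω+βω = 0·0+-3·1+3·0 ≡ 1  ⇒  (a,b)_2 = -1.
v=3: a=3^1·(≡1), b=3^3·(≡2) mod 3; (1|3)=+1, (2|3)=-1; (−1)^{1·3·1}·(+1)^3·(-1)^1 = +1.
v=19: a=19^0·(≡13), b=19^2·(≡8) mod 19; (13|19)=-1, (8|19)=-1; (−1)^{0·2·9}·(-1)^2·(-1)^0 = +1.
v=11: a=11^0·(≡2), b=11^-4·(≡2) mod 11; (2|11)=-1, (2|11)=-1; (−1)^{0·-4·5}·(-1)^-4·(-1)^0 = +1.
v=∞: -510 < 0 and -102 < 0  ⇒  (a,b)_∞ = -1.
v=17: a=17^1·(≡2), b=17^3·(≡6) mod 17; (2|17)=+1, (6|17)=-1; (−1)^{1·3·8}·(+1)^3·(-1)^1 = -1.
v=5: a=5^3·(≡3), b=5^0·(≡3) mod 5; (3|5)=-1, (3|5)=-1; (−1)^{3·0·2}·(-1)^0·(-1)^3 = -1.
Ram(-510, -102) = {2, 5, 17, ∞}; no ℚ_2-point on the conic.

[2, 5, 17, inf]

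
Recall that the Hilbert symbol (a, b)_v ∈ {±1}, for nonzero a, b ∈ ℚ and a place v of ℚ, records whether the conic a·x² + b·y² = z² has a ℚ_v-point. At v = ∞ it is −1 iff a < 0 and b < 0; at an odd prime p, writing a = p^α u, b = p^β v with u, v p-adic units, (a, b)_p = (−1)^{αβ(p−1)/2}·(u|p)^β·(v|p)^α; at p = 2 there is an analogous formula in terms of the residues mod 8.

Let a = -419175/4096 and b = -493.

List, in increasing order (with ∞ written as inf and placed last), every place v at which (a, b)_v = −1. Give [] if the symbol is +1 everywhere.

(a, b) ≡ (-23, -493) mod (ℚ^×)²; places V = {2, 3, 5, 17, 23, 29, ∞}.
(a,b)_23: α=1, u≡7; β=0, v≡13 (mod 23); (7|23)=-1, (13|23)=+1; sign (−1)^0·-1^0·+1^1 = +1.
(a,b)_5: α=2, u≡3; β=0, v≡2 (mod 5); (3|5)=-1, (2|5)=-1; sign (−1)^0·-1^0·-1^2 = +1.
(a,b)_2: α=-12, β=0; u≡1, v≡3 (mod 8); ε(u)ε(v)=0·1, αω(v)=-12·1, βω(u)=0·0; sum ≡ 0  ⇒  +1.
(a,b)_17: α=0, u≡6; β=1, v≡5 (mod 17); (6|17)=-1, (5|17)=-1; sign (−1)^0·-1^1·-1^0 = -1.
(a,b)_29: α=0, u≡7; β=1, v≡12 (mod 29); (7|29)=+1, (12|29)=-1; sign (−1)^0·+1^1·-1^0 = +1.
(a,b)_∞: sgn(-23)=−, sgn(-493)=−, so -1.
(a,b)_3: α=6, u≡1; β=0, v≡2 (mod 3); (1|3)=+1, (2|3)=-1; sign (−1)^0·+1^0·-1^6 = +1.
|Ram(-23, -493)| = 2, even; anisotropic at {17, ∞}.

[17, inf]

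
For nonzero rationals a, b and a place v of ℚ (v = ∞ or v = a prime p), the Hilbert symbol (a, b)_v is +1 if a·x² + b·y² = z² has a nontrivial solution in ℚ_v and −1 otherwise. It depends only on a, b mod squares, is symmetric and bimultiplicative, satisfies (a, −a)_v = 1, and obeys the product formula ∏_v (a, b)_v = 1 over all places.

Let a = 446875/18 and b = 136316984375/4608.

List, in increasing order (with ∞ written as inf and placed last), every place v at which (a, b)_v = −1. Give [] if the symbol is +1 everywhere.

[11, 13]

Mod squares: a ≡ 1430, b ≡ 286. Check v ∈ {∞, 2, 3, 5, 11, 13, 19}.
v=∞: 1430 > 0 and 286 > 0  ⇒  (a,b)_∞ = +1.
v=13: a=13^1·(≡11), b=13^3·(≡12) mod 13; (11|13)=-1, (12|13)=+1; (−1)^{1·3·6}·(-1)^3·(+1)^1 = -1.
v=3: a=3^-2·(≡2), b=3^-2·(≡1) mod 3; (2|3)=-1, (1|3)=+1; (−1)^{-2·-2·1}·(-1)^-2·(+1)^-2 = +1.
v=2: v_2(a)=-1, v_2(b)=-9; units ≡ 3, 7 (mod 8); ε·ε+αω+βω = 1·1+-1·0+-9·1 ≡ 0  ⇒  (a,b)_2 = +1.
v=19: a=19^0·(≡5), b=19^2·(≡5) mod 19; (5|19)=+1, (5|19)=+1; (−1)^{0·2·9}·(+1)^2·(+1)^0 = +1.
v=11: a=11^1·(≡5), b=11^1·(≡3) mod 11; (5|11)=+1, (3|11)=+1; (−1)^{1·1·5}·(+1)^1·(+1)^1 = -1.
v=5: a=5^5·(≡1), b=5^6·(≡4) mod 5; (1|5)=+1, (4|5)=+1; (−1)^{5·6·2}·(+1)^6·(+1)^5 = +1.
|Ram(1430, 286)| = 2, even; anisotropic at {11, 13}.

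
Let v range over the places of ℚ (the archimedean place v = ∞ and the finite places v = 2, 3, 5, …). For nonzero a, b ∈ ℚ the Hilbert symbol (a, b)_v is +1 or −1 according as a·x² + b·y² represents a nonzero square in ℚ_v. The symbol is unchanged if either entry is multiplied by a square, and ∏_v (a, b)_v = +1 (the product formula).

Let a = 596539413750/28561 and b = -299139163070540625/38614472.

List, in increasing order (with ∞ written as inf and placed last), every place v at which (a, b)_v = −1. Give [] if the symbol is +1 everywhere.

(a, b) ≡ (102, -4370) mod (ℚ^×)²; places V = {2, 3, 5, 7, 13, 17, 19, 23, ∞}.
(a,b)_19: α=2, u≡11; β=3, v≡4 (mod 19); (11|19)=+1, (4|19)=+1; sign (−1)^0·+1^3·+1^2 = +1.
(a,b)_17: α=1, u≡10; β=2, v≡1 (mod 17); (10|17)=-1, (1|17)=+1; sign (−1)^0·-1^2·+1^1 = +1.
(a,b)_7: α=2, u≡2; β=2, v≡3 (mod 7); (2|7)=+1, (3|7)=-1; sign (−1)^0·+1^2·-1^2 = +1.
(a,b)_∞: sgn(102)=+, sgn(-4370)=−, so +1.
(a,b)_3: α=1, u≡1; β=4, v≡1 (mod 3); (1|3)=+1, (1|3)=+1; sign (−1)^0·+1^4·+1^1 = +1.
(a,b)_13: α=-4, u≡7; β=-6, v≡8 (mod 13); (7|13)=-1, (8|13)=-1; sign (−1)^0·-1^-6·-1^-4 = +1.
(a,b)_5: α=4, u≡2; β=5, v≡1 (mod 5); (2|5)=-1, (1|5)=+1; sign (−1)^0·-1^5·+1^4 = -1.
(a,b)_2: α=1, β=-3; u≡3, v≡7 (mod 8); ε(u)ε(v)=1·1, αω(v)=1·0, βω(u)=-3·1; sum ≡ 0  ⇒  +1.
(a,b)_23: α=2, u≡7; β=3, v≡14 (mod 23); (7|23)=-1, (14|23)=-1; sign (−1)^0·-1^3·-1^2 = -1.
|Ram(102, -4370)| = 2, even; anisotropic at {5, 23}.

[5, 23]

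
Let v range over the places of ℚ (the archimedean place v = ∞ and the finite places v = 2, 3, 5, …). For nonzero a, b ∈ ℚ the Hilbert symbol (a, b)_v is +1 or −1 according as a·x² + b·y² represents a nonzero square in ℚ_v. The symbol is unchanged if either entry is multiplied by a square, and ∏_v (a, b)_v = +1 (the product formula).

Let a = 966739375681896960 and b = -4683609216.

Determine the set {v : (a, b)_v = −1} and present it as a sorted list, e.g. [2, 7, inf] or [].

(a, b) ≡ (4290, -66) mod (ℚ^×)²; places V = {2, 3, 5, 11, 13, ∞}.
(a,b)_3: α=17, u≡2; β=9, v≡2 (mod 3); (2|3)=-1, (2|3)=-1; sign (−1)^1·-1^9·-1^17 = -1.
(a,b)_2: α=9, β=7; u≡1, v≡7 (mod 8); ε(u)ε(v)=0·1, αω(v)=9·0, βω(u)=7·0; sum ≡ 0  ⇒  +1.
(a,b)_11: α=3, u≡4; β=1, v≡9 (mod 11); (4|11)=+1, (9|11)=+1; sign (−1)^1·+1^1·+1^3 = -1.
(a,b)_5: α=1, u≡2; β=0, v≡4 (mod 5); (2|5)=-1, (4|5)=+1; sign (−1)^0·-1^0·+1^1 = +1.
(a,b)_13: α=3, u≡7; β=2, v≡9 (mod 13); (7|13)=-1, (9|13)=+1; sign (−1)^0·-1^2·+1^3 = +1.
(a,b)_∞: sgn(4290)=+, sgn(-66)=−, so +1.
Ram(4290, -66) = {3, 11}; no ℚ_3-point on the conic.

[3, 11]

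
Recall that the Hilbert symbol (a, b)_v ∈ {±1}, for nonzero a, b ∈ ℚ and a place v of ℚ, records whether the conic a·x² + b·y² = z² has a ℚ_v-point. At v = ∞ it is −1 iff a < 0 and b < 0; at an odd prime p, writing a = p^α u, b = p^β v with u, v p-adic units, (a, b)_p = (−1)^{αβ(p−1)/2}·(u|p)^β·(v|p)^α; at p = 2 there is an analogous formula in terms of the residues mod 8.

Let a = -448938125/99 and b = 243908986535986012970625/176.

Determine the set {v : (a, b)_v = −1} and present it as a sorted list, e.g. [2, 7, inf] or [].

[11, 13, 31, 47]

(a, b) ≡ (-7901311, 102717043) mod (ℚ^×)²; places V = {2, 3, 5, 11, 13, 17, 29, 31, 47, ∞}.
(a,b)_2: α=0, β=-4; u≡1, v≡3 (mod 8); ε(u)ε(v)=0·1, αω(v)=0·1, βω(u)=-4·0; sum ≡ 0  ⇒  +1.
(a,b)_17: α=1, u≡12; β=3, v≡7 (mod 17); (12|17)=-1, (7|17)=-1; sign (−1)^0·-1^3·-1^1 = +1.
(a,b)_47: α=1, u≡34; β=3, v≡9 (mod 47); (34|47)=+1, (9|47)=+1; sign (−1)^1·+1^3·+1^1 = -1.
(a,b)_3: α=-2, u≡2; β=4, v≡1 (mod 3); (2|3)=-1, (1|3)=+1; sign (−1)^0·-1^4·+1^-2 = +1.
(a,b)_13: α=0, u≡5; β=1, v≡7 (mod 13); (5|13)=-1, (7|13)=-1; sign (−1)^0·-1^1·-1^0 = -1.
(a,b)_5: α=4, u≡1; β=4, v≡3 (mod 5); (1|5)=+1, (3|5)=-1; sign (−1)^0·+1^4·-1^4 = +1.
(a,b)_31: α=1, u≡9; β=3, v≡8 (mod 31); (9|31)=+1, (8|31)=+1; sign (−1)^1·+1^3·+1^1 = -1.
(a,b)_∞: sgn(-7901311)=−, sgn(102717043)=+, so +1.
(a,b)_29: α=1, u≡25; β=3, v≡1 (mod 29); (25|29)=+1, (1|29)=+1; sign (−1)^0·+1^3·+1^1 = +1.
(a,b)_11: α=-1, u≡10; β=-1, v≡10 (mod 11); (10|11)=-1, (10|11)=-1; sign (−1)^1·-1^-1·-1^-1 = -1.
(-7901311, 102717043 / ℚ) ramifies at {11, 13, 31, 47}: a division algebra.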